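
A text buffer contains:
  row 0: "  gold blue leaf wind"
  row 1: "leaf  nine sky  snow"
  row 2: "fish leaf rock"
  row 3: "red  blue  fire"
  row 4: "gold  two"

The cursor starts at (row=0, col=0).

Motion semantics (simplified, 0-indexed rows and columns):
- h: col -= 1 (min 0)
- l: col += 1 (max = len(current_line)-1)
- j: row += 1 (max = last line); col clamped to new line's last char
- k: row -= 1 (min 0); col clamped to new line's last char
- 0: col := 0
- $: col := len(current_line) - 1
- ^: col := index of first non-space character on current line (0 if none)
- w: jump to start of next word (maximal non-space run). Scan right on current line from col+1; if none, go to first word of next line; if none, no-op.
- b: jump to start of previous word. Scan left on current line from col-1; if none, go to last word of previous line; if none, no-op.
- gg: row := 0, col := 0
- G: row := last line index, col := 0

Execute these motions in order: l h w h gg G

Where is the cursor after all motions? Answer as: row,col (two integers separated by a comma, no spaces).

Answer: 4,0

Derivation:
After 1 (l): row=0 col=1 char='_'
After 2 (h): row=0 col=0 char='_'
After 3 (w): row=0 col=2 char='g'
After 4 (h): row=0 col=1 char='_'
After 5 (gg): row=0 col=0 char='_'
After 6 (G): row=4 col=0 char='g'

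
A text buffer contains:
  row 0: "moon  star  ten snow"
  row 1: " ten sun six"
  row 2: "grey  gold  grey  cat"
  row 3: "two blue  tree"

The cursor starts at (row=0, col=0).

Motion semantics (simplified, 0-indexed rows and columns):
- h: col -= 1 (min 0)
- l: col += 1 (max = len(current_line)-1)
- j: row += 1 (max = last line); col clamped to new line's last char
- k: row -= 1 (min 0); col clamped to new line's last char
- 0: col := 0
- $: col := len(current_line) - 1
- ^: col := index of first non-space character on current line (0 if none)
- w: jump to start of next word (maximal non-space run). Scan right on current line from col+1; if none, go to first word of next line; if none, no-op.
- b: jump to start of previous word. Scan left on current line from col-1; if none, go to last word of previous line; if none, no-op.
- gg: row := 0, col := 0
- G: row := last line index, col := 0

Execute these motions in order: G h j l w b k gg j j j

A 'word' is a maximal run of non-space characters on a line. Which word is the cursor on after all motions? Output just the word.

After 1 (G): row=3 col=0 char='t'
After 2 (h): row=3 col=0 char='t'
After 3 (j): row=3 col=0 char='t'
After 4 (l): row=3 col=1 char='w'
After 5 (w): row=3 col=4 char='b'
After 6 (b): row=3 col=0 char='t'
After 7 (k): row=2 col=0 char='g'
After 8 (gg): row=0 col=0 char='m'
After 9 (j): row=1 col=0 char='_'
After 10 (j): row=2 col=0 char='g'
After 11 (j): row=3 col=0 char='t'

Answer: two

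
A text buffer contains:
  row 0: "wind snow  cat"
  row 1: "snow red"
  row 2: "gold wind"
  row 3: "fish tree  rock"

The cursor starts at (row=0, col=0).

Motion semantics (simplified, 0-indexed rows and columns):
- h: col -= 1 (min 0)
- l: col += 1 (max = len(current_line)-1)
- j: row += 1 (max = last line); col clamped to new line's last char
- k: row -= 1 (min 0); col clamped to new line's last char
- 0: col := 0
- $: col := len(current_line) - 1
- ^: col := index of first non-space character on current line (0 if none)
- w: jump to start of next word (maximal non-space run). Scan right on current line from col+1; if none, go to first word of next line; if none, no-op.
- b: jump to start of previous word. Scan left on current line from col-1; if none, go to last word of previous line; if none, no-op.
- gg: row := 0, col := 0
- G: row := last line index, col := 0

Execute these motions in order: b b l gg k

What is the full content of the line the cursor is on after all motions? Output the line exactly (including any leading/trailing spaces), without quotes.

After 1 (b): row=0 col=0 char='w'
After 2 (b): row=0 col=0 char='w'
After 3 (l): row=0 col=1 char='i'
After 4 (gg): row=0 col=0 char='w'
After 5 (k): row=0 col=0 char='w'

Answer: wind snow  cat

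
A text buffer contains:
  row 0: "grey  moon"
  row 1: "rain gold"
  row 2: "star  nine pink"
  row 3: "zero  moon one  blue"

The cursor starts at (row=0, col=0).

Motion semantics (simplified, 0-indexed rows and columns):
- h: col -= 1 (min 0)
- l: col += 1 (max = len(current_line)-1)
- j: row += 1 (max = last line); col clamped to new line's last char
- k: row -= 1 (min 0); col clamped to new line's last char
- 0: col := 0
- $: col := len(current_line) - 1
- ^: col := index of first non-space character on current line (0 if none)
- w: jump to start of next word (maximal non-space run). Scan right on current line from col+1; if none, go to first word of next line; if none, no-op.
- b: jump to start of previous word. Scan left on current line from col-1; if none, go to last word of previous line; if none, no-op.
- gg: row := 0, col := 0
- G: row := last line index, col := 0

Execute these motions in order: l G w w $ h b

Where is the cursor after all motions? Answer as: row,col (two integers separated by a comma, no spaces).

After 1 (l): row=0 col=1 char='r'
After 2 (G): row=3 col=0 char='z'
After 3 (w): row=3 col=6 char='m'
After 4 (w): row=3 col=11 char='o'
After 5 ($): row=3 col=19 char='e'
After 6 (h): row=3 col=18 char='u'
After 7 (b): row=3 col=16 char='b'

Answer: 3,16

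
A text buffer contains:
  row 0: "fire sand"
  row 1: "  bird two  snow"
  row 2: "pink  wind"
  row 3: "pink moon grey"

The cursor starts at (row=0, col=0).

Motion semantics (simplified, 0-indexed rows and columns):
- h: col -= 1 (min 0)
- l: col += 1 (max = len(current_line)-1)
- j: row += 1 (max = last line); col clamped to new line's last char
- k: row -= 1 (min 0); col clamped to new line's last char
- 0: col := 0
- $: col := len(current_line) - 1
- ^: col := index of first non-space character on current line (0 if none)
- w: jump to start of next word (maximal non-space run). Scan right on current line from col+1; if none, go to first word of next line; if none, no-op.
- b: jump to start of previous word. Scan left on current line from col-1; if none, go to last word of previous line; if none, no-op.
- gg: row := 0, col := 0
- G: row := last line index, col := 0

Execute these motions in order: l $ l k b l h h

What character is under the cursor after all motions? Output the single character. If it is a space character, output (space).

Answer: (space)

Derivation:
After 1 (l): row=0 col=1 char='i'
After 2 ($): row=0 col=8 char='d'
After 3 (l): row=0 col=8 char='d'
After 4 (k): row=0 col=8 char='d'
After 5 (b): row=0 col=5 char='s'
After 6 (l): row=0 col=6 char='a'
After 7 (h): row=0 col=5 char='s'
After 8 (h): row=0 col=4 char='_'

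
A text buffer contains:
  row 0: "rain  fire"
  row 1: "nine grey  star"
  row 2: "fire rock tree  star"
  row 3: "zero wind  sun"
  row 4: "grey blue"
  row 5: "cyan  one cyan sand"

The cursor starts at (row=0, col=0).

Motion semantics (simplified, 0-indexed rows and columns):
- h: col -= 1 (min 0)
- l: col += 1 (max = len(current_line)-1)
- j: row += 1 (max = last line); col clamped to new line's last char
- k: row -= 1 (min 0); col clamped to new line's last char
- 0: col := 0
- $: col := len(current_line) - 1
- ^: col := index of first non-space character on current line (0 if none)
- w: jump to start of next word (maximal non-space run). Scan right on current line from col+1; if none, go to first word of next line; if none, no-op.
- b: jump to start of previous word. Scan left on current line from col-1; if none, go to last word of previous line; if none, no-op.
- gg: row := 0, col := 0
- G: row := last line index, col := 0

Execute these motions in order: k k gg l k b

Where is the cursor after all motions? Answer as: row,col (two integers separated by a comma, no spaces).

After 1 (k): row=0 col=0 char='r'
After 2 (k): row=0 col=0 char='r'
After 3 (gg): row=0 col=0 char='r'
After 4 (l): row=0 col=1 char='a'
After 5 (k): row=0 col=1 char='a'
After 6 (b): row=0 col=0 char='r'

Answer: 0,0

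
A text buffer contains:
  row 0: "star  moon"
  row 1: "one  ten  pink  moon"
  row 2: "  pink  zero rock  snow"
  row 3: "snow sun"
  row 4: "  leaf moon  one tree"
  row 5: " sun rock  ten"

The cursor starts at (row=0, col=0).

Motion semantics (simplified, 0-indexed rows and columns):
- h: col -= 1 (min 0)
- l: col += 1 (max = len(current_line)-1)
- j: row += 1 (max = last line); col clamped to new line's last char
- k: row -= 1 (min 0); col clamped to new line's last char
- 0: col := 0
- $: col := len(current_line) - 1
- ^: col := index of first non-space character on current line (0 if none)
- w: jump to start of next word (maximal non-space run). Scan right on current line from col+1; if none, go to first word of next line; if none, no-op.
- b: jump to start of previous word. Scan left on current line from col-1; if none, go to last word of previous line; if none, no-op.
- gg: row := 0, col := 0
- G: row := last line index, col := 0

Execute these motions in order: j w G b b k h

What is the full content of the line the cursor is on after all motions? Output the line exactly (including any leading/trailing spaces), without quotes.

After 1 (j): row=1 col=0 char='o'
After 2 (w): row=1 col=5 char='t'
After 3 (G): row=5 col=0 char='_'
After 4 (b): row=4 col=17 char='t'
After 5 (b): row=4 col=13 char='o'
After 6 (k): row=3 col=7 char='n'
After 7 (h): row=3 col=6 char='u'

Answer: snow sun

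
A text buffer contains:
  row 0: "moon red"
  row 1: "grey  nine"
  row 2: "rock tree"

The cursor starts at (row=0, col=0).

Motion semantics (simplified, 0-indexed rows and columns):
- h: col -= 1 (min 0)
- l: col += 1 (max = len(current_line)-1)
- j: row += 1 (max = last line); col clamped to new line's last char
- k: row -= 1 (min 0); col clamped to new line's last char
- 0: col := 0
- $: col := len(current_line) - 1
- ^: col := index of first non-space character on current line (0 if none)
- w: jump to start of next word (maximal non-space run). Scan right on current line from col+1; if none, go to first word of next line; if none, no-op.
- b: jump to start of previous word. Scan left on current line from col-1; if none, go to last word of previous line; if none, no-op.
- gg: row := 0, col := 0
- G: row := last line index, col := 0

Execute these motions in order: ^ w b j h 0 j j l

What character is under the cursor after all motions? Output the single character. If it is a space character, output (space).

After 1 (^): row=0 col=0 char='m'
After 2 (w): row=0 col=5 char='r'
After 3 (b): row=0 col=0 char='m'
After 4 (j): row=1 col=0 char='g'
After 5 (h): row=1 col=0 char='g'
After 6 (0): row=1 col=0 char='g'
After 7 (j): row=2 col=0 char='r'
After 8 (j): row=2 col=0 char='r'
After 9 (l): row=2 col=1 char='o'

Answer: o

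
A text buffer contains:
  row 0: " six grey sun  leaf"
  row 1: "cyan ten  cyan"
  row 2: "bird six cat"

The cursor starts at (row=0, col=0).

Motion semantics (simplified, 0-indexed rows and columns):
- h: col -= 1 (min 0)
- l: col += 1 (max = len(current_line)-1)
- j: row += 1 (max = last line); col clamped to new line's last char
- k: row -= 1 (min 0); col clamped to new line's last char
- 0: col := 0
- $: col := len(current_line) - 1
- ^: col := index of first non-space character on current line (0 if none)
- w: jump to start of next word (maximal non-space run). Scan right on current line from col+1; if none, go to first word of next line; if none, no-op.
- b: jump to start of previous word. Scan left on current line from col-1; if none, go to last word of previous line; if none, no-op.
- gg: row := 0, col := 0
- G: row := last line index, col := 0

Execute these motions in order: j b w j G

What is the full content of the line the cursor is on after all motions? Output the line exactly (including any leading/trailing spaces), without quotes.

Answer: bird six cat

Derivation:
After 1 (j): row=1 col=0 char='c'
After 2 (b): row=0 col=15 char='l'
After 3 (w): row=1 col=0 char='c'
After 4 (j): row=2 col=0 char='b'
After 5 (G): row=2 col=0 char='b'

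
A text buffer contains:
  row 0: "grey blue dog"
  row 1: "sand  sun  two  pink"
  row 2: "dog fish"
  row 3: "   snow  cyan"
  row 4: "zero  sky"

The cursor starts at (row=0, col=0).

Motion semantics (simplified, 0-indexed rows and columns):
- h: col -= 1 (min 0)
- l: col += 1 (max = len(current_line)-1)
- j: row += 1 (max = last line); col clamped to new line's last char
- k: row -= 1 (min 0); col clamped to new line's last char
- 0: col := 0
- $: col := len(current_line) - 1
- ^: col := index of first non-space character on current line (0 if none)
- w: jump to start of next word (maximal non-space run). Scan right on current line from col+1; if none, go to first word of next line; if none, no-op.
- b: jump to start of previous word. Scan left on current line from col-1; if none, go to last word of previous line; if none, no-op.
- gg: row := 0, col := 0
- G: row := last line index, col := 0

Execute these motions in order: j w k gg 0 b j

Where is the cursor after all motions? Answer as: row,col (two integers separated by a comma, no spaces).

Answer: 1,0

Derivation:
After 1 (j): row=1 col=0 char='s'
After 2 (w): row=1 col=6 char='s'
After 3 (k): row=0 col=6 char='l'
After 4 (gg): row=0 col=0 char='g'
After 5 (0): row=0 col=0 char='g'
After 6 (b): row=0 col=0 char='g'
After 7 (j): row=1 col=0 char='s'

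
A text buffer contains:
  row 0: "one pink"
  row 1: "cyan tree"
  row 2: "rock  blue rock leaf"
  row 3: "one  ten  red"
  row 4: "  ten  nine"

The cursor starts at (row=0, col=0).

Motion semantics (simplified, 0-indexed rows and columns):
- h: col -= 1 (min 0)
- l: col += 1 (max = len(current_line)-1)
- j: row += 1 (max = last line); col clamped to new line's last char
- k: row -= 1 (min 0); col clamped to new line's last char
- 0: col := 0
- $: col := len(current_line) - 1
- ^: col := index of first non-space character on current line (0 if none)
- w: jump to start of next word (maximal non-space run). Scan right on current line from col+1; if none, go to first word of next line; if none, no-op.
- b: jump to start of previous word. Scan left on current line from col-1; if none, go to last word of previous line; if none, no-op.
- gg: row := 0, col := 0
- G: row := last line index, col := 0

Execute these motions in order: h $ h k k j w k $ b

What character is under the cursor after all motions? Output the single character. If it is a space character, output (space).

Answer: t

Derivation:
After 1 (h): row=0 col=0 char='o'
After 2 ($): row=0 col=7 char='k'
After 3 (h): row=0 col=6 char='n'
After 4 (k): row=0 col=6 char='n'
After 5 (k): row=0 col=6 char='n'
After 6 (j): row=1 col=6 char='r'
After 7 (w): row=2 col=0 char='r'
After 8 (k): row=1 col=0 char='c'
After 9 ($): row=1 col=8 char='e'
After 10 (b): row=1 col=5 char='t'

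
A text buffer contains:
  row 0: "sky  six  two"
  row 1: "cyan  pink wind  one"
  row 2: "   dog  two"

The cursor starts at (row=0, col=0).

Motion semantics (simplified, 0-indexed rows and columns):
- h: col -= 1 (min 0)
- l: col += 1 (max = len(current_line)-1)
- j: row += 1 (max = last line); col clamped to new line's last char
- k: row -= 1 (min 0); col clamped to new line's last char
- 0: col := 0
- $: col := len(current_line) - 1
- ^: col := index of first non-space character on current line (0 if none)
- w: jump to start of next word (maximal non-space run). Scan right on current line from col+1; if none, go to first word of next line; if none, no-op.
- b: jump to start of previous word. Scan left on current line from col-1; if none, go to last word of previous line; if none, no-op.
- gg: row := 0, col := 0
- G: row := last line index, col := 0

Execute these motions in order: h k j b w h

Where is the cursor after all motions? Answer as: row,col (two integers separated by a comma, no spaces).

Answer: 1,0

Derivation:
After 1 (h): row=0 col=0 char='s'
After 2 (k): row=0 col=0 char='s'
After 3 (j): row=1 col=0 char='c'
After 4 (b): row=0 col=10 char='t'
After 5 (w): row=1 col=0 char='c'
After 6 (h): row=1 col=0 char='c'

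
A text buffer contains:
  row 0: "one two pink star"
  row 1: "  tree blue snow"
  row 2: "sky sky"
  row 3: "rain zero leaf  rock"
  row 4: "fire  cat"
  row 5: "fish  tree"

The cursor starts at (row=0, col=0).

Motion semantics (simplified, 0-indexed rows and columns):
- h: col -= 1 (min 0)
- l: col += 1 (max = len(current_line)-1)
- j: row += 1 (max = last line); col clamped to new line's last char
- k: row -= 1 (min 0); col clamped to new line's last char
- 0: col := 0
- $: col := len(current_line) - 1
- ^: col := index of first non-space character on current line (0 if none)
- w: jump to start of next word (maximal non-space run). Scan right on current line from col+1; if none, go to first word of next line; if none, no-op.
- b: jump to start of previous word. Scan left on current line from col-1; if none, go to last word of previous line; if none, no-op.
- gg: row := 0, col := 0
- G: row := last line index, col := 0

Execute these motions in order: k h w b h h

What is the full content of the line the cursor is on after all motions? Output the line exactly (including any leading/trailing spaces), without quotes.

Answer: one two pink star

Derivation:
After 1 (k): row=0 col=0 char='o'
After 2 (h): row=0 col=0 char='o'
After 3 (w): row=0 col=4 char='t'
After 4 (b): row=0 col=0 char='o'
After 5 (h): row=0 col=0 char='o'
After 6 (h): row=0 col=0 char='o'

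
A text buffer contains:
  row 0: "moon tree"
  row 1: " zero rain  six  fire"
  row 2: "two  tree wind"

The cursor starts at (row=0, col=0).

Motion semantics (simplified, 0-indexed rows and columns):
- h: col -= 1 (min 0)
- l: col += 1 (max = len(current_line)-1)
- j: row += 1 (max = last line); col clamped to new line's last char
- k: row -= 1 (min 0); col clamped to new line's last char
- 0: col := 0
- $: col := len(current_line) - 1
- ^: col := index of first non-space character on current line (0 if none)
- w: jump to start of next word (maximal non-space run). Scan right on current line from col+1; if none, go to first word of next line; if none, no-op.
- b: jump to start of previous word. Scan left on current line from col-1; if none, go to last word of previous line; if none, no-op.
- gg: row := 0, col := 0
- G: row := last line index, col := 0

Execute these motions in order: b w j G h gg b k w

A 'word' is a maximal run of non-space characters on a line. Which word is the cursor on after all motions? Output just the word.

After 1 (b): row=0 col=0 char='m'
After 2 (w): row=0 col=5 char='t'
After 3 (j): row=1 col=5 char='_'
After 4 (G): row=2 col=0 char='t'
After 5 (h): row=2 col=0 char='t'
After 6 (gg): row=0 col=0 char='m'
After 7 (b): row=0 col=0 char='m'
After 8 (k): row=0 col=0 char='m'
After 9 (w): row=0 col=5 char='t'

Answer: tree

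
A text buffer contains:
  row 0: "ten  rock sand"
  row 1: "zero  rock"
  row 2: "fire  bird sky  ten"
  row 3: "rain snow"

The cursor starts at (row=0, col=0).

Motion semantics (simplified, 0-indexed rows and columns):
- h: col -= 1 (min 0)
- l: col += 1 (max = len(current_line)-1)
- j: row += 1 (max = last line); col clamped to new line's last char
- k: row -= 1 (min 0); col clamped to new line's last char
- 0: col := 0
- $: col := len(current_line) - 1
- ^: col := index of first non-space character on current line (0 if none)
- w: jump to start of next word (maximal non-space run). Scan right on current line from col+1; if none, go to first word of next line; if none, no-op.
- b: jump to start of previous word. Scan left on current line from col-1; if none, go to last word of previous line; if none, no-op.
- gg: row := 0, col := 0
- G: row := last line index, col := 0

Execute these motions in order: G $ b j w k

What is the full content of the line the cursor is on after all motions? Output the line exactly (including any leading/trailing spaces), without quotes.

Answer: fire  bird sky  ten

Derivation:
After 1 (G): row=3 col=0 char='r'
After 2 ($): row=3 col=8 char='w'
After 3 (b): row=3 col=5 char='s'
After 4 (j): row=3 col=5 char='s'
After 5 (w): row=3 col=5 char='s'
After 6 (k): row=2 col=5 char='_'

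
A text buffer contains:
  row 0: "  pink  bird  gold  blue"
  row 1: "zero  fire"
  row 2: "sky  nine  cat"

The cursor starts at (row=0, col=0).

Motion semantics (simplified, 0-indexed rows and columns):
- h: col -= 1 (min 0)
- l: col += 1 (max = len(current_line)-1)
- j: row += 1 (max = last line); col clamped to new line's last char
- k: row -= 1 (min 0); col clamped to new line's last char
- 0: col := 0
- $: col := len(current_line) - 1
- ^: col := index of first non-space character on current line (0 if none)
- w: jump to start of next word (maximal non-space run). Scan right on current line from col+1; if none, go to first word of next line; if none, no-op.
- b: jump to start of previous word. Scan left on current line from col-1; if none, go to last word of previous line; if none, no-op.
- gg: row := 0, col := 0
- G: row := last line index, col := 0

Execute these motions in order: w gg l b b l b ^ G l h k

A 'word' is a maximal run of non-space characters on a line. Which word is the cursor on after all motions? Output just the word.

After 1 (w): row=0 col=2 char='p'
After 2 (gg): row=0 col=0 char='_'
After 3 (l): row=0 col=1 char='_'
After 4 (b): row=0 col=1 char='_'
After 5 (b): row=0 col=1 char='_'
After 6 (l): row=0 col=2 char='p'
After 7 (b): row=0 col=2 char='p'
After 8 (^): row=0 col=2 char='p'
After 9 (G): row=2 col=0 char='s'
After 10 (l): row=2 col=1 char='k'
After 11 (h): row=2 col=0 char='s'
After 12 (k): row=1 col=0 char='z'

Answer: zero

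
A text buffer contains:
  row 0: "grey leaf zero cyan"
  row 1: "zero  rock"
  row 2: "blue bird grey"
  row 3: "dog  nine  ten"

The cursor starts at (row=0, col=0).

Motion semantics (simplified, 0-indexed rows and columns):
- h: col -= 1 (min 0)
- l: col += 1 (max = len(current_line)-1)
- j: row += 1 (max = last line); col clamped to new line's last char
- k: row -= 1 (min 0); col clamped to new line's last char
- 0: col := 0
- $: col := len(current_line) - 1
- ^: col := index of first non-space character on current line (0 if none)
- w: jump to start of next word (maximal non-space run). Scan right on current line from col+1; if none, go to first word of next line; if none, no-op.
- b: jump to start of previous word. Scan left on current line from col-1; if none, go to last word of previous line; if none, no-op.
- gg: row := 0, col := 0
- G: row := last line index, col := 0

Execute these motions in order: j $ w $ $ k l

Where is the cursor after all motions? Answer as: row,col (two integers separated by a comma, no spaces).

Answer: 1,9

Derivation:
After 1 (j): row=1 col=0 char='z'
After 2 ($): row=1 col=9 char='k'
After 3 (w): row=2 col=0 char='b'
After 4 ($): row=2 col=13 char='y'
After 5 ($): row=2 col=13 char='y'
After 6 (k): row=1 col=9 char='k'
After 7 (l): row=1 col=9 char='k'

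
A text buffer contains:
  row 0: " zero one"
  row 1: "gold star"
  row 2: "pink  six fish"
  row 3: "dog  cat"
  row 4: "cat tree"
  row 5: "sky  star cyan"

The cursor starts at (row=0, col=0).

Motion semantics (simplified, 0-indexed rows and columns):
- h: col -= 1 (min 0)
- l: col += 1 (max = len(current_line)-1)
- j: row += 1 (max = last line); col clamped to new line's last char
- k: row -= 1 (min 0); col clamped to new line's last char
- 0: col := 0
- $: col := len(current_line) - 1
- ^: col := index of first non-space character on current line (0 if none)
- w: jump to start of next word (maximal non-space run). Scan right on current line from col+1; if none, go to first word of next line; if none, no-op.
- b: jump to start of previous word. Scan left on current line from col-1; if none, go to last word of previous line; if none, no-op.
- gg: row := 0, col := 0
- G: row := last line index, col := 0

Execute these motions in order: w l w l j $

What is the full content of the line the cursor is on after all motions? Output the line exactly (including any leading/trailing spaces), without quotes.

After 1 (w): row=0 col=1 char='z'
After 2 (l): row=0 col=2 char='e'
After 3 (w): row=0 col=6 char='o'
After 4 (l): row=0 col=7 char='n'
After 5 (j): row=1 col=7 char='a'
After 6 ($): row=1 col=8 char='r'

Answer: gold star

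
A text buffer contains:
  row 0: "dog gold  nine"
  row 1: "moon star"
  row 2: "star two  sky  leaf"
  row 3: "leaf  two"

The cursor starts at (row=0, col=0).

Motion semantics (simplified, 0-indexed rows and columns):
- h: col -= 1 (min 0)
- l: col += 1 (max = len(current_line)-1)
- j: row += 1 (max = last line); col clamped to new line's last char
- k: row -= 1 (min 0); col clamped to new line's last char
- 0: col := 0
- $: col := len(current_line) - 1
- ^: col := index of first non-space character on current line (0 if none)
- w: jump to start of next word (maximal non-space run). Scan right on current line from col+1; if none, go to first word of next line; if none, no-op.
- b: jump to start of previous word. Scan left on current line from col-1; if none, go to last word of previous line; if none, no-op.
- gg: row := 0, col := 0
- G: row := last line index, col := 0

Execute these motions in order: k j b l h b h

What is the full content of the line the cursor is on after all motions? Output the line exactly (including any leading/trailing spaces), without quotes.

After 1 (k): row=0 col=0 char='d'
After 2 (j): row=1 col=0 char='m'
After 3 (b): row=0 col=10 char='n'
After 4 (l): row=0 col=11 char='i'
After 5 (h): row=0 col=10 char='n'
After 6 (b): row=0 col=4 char='g'
After 7 (h): row=0 col=3 char='_'

Answer: dog gold  nine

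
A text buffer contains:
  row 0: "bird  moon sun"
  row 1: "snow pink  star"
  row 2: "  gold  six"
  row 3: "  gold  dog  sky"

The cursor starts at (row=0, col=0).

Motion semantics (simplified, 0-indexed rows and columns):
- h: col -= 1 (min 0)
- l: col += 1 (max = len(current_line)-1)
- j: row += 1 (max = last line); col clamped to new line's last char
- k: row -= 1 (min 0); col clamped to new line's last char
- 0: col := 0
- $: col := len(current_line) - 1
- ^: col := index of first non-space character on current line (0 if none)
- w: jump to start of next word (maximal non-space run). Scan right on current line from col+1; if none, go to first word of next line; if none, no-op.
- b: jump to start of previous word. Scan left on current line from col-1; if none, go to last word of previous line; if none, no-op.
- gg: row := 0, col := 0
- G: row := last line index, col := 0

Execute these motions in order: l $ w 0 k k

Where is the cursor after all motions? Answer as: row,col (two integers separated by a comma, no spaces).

Answer: 0,0

Derivation:
After 1 (l): row=0 col=1 char='i'
After 2 ($): row=0 col=13 char='n'
After 3 (w): row=1 col=0 char='s'
After 4 (0): row=1 col=0 char='s'
After 5 (k): row=0 col=0 char='b'
After 6 (k): row=0 col=0 char='b'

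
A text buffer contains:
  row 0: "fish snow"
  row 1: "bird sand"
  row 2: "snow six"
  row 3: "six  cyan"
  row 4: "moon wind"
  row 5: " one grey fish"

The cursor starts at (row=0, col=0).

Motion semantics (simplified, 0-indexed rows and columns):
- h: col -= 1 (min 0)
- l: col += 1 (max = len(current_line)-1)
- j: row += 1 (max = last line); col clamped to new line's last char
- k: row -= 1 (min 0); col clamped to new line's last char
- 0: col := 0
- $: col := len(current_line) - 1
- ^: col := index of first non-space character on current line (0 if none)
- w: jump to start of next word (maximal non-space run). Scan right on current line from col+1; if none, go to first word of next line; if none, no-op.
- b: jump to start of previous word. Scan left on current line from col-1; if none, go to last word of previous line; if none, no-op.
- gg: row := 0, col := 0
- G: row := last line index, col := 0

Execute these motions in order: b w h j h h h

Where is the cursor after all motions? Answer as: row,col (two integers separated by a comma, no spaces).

Answer: 1,1

Derivation:
After 1 (b): row=0 col=0 char='f'
After 2 (w): row=0 col=5 char='s'
After 3 (h): row=0 col=4 char='_'
After 4 (j): row=1 col=4 char='_'
After 5 (h): row=1 col=3 char='d'
After 6 (h): row=1 col=2 char='r'
After 7 (h): row=1 col=1 char='i'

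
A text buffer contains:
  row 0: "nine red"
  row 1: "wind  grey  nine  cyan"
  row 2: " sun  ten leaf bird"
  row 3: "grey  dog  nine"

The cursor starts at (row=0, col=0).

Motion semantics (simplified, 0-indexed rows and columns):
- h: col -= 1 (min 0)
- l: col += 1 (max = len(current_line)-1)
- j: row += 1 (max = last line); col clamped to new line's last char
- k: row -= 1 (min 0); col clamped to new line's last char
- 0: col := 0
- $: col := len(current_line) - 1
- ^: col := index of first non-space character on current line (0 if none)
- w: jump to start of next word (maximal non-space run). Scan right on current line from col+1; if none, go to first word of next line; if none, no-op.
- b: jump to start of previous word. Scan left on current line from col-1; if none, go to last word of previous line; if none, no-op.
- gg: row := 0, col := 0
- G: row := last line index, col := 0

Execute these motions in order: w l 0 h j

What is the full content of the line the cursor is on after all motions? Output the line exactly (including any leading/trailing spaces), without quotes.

After 1 (w): row=0 col=5 char='r'
After 2 (l): row=0 col=6 char='e'
After 3 (0): row=0 col=0 char='n'
After 4 (h): row=0 col=0 char='n'
After 5 (j): row=1 col=0 char='w'

Answer: wind  grey  nine  cyan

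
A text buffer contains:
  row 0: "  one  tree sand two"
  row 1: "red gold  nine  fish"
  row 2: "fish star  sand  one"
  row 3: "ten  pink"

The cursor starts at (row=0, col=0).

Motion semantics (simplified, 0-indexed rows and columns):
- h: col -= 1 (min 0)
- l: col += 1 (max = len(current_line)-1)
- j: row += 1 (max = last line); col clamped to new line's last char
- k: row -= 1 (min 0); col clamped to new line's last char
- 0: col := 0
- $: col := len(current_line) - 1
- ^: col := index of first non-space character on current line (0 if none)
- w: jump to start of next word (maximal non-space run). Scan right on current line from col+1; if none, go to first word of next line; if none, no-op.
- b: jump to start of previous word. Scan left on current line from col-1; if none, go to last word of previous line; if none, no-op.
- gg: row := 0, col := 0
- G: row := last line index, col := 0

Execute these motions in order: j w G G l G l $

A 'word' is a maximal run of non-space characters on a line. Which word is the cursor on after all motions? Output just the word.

After 1 (j): row=1 col=0 char='r'
After 2 (w): row=1 col=4 char='g'
After 3 (G): row=3 col=0 char='t'
After 4 (G): row=3 col=0 char='t'
After 5 (l): row=3 col=1 char='e'
After 6 (G): row=3 col=0 char='t'
After 7 (l): row=3 col=1 char='e'
After 8 ($): row=3 col=8 char='k'

Answer: pink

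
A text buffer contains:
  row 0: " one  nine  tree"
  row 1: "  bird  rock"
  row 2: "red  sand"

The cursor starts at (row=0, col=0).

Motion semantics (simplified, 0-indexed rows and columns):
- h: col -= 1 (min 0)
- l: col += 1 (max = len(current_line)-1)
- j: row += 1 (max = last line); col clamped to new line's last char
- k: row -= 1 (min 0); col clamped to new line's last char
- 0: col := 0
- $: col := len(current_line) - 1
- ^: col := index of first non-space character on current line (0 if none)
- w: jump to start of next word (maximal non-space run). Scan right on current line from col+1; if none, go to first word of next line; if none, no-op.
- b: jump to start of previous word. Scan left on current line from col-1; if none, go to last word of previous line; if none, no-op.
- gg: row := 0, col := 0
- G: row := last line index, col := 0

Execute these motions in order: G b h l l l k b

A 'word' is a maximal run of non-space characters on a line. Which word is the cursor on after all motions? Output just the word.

After 1 (G): row=2 col=0 char='r'
After 2 (b): row=1 col=8 char='r'
After 3 (h): row=1 col=7 char='_'
After 4 (l): row=1 col=8 char='r'
After 5 (l): row=1 col=9 char='o'
After 6 (l): row=1 col=10 char='c'
After 7 (k): row=0 col=10 char='_'
After 8 (b): row=0 col=6 char='n'

Answer: nine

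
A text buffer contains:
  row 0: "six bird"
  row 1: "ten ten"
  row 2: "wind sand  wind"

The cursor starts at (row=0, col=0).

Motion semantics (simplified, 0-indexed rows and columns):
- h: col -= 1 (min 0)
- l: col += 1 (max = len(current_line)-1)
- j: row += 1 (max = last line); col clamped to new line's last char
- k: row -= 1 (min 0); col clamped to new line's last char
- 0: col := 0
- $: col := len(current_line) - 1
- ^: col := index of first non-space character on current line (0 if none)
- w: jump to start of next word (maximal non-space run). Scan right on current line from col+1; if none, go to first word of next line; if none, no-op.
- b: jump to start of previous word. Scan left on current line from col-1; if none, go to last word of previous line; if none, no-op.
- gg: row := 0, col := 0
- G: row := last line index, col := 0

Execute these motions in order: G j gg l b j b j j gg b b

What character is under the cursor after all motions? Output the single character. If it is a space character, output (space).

Answer: s

Derivation:
After 1 (G): row=2 col=0 char='w'
After 2 (j): row=2 col=0 char='w'
After 3 (gg): row=0 col=0 char='s'
After 4 (l): row=0 col=1 char='i'
After 5 (b): row=0 col=0 char='s'
After 6 (j): row=1 col=0 char='t'
After 7 (b): row=0 col=4 char='b'
After 8 (j): row=1 col=4 char='t'
After 9 (j): row=2 col=4 char='_'
After 10 (gg): row=0 col=0 char='s'
After 11 (b): row=0 col=0 char='s'
After 12 (b): row=0 col=0 char='s'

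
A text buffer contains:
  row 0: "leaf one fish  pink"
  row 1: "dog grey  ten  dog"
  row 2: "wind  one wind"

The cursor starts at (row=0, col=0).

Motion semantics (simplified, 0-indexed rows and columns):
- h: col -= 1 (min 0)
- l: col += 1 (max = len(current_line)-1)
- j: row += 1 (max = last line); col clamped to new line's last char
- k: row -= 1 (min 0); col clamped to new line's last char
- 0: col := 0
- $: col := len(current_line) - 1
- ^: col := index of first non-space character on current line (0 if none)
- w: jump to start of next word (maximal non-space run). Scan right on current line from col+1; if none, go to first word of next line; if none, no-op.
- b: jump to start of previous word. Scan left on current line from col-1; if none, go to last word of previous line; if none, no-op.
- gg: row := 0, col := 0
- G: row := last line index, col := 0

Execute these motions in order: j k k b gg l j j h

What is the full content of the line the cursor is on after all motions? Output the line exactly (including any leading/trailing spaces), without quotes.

After 1 (j): row=1 col=0 char='d'
After 2 (k): row=0 col=0 char='l'
After 3 (k): row=0 col=0 char='l'
After 4 (b): row=0 col=0 char='l'
After 5 (gg): row=0 col=0 char='l'
After 6 (l): row=0 col=1 char='e'
After 7 (j): row=1 col=1 char='o'
After 8 (j): row=2 col=1 char='i'
After 9 (h): row=2 col=0 char='w'

Answer: wind  one wind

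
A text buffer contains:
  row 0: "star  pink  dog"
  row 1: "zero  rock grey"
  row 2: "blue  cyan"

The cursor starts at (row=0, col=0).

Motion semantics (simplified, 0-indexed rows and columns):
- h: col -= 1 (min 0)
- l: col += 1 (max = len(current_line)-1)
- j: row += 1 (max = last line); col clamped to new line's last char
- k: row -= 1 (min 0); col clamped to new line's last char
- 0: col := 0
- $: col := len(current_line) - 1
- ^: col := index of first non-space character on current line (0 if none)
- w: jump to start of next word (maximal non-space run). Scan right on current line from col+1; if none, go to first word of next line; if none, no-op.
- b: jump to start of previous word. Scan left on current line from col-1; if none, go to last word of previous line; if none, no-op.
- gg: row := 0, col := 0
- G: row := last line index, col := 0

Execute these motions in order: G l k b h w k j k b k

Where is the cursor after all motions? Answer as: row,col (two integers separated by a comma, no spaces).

Answer: 0,0

Derivation:
After 1 (G): row=2 col=0 char='b'
After 2 (l): row=2 col=1 char='l'
After 3 (k): row=1 col=1 char='e'
After 4 (b): row=1 col=0 char='z'
After 5 (h): row=1 col=0 char='z'
After 6 (w): row=1 col=6 char='r'
After 7 (k): row=0 col=6 char='p'
After 8 (j): row=1 col=6 char='r'
After 9 (k): row=0 col=6 char='p'
After 10 (b): row=0 col=0 char='s'
After 11 (k): row=0 col=0 char='s'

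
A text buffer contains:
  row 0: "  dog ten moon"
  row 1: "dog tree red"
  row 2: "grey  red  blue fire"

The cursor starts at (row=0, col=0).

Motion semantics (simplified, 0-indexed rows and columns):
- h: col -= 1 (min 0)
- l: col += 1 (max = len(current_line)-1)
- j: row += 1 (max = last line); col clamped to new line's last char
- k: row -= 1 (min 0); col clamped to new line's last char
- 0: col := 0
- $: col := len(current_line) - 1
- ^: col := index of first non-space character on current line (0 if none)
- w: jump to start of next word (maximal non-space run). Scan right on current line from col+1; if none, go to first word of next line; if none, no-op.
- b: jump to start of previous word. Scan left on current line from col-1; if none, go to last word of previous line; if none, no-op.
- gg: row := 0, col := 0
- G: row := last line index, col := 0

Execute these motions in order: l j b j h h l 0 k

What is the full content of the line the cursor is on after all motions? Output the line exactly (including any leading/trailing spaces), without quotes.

After 1 (l): row=0 col=1 char='_'
After 2 (j): row=1 col=1 char='o'
After 3 (b): row=1 col=0 char='d'
After 4 (j): row=2 col=0 char='g'
After 5 (h): row=2 col=0 char='g'
After 6 (h): row=2 col=0 char='g'
After 7 (l): row=2 col=1 char='r'
After 8 (0): row=2 col=0 char='g'
After 9 (k): row=1 col=0 char='d'

Answer: dog tree red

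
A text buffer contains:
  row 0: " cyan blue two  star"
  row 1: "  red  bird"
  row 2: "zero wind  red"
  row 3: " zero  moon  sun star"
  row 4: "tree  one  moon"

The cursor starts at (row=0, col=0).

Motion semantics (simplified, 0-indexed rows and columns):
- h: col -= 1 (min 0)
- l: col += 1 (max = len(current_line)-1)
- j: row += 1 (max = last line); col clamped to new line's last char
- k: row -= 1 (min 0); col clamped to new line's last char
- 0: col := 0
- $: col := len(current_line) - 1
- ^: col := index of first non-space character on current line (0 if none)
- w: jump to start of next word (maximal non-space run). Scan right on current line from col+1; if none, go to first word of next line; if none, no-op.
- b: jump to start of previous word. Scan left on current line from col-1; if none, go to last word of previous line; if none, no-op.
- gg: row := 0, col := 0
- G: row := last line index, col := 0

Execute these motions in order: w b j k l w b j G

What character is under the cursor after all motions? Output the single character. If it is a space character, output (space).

After 1 (w): row=0 col=1 char='c'
After 2 (b): row=0 col=1 char='c'
After 3 (j): row=1 col=1 char='_'
After 4 (k): row=0 col=1 char='c'
After 5 (l): row=0 col=2 char='y'
After 6 (w): row=0 col=6 char='b'
After 7 (b): row=0 col=1 char='c'
After 8 (j): row=1 col=1 char='_'
After 9 (G): row=4 col=0 char='t'

Answer: t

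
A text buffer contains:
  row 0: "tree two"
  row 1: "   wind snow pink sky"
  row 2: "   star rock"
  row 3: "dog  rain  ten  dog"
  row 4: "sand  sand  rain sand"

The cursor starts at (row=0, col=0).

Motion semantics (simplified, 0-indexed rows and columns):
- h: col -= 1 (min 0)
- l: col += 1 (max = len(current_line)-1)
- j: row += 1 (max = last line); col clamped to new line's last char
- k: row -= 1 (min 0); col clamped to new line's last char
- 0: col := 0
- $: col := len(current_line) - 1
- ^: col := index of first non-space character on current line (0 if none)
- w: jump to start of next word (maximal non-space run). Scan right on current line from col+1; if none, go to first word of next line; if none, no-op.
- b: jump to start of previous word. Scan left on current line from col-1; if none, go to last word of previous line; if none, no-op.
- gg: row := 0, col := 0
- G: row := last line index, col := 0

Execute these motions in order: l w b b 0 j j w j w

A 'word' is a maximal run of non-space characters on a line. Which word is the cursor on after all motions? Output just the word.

Answer: rain

Derivation:
After 1 (l): row=0 col=1 char='r'
After 2 (w): row=0 col=5 char='t'
After 3 (b): row=0 col=0 char='t'
After 4 (b): row=0 col=0 char='t'
After 5 (0): row=0 col=0 char='t'
After 6 (j): row=1 col=0 char='_'
After 7 (j): row=2 col=0 char='_'
After 8 (w): row=2 col=3 char='s'
After 9 (j): row=3 col=3 char='_'
After 10 (w): row=3 col=5 char='r'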